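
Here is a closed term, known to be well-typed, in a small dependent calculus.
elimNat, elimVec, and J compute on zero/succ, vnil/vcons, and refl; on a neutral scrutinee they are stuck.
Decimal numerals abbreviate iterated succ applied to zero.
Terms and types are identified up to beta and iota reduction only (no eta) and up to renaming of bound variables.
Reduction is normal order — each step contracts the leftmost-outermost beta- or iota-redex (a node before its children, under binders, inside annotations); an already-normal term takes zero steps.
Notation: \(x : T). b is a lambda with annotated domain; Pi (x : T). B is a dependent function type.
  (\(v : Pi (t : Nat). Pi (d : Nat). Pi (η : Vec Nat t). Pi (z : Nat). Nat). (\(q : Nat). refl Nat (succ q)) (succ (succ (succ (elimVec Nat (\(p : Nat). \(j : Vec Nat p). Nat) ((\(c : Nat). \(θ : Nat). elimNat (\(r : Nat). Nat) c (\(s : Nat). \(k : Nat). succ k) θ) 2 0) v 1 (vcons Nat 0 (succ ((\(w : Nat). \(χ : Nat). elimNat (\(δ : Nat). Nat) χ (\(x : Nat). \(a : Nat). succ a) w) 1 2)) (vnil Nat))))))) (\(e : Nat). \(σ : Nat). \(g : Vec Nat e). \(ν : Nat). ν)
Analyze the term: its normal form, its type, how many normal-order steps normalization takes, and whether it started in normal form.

resulting normal form:
  refl Nat 6
type:
  Eq Nat 6 6
normal-order step count: 11
term was already normal: no
first redex: a beta-redex


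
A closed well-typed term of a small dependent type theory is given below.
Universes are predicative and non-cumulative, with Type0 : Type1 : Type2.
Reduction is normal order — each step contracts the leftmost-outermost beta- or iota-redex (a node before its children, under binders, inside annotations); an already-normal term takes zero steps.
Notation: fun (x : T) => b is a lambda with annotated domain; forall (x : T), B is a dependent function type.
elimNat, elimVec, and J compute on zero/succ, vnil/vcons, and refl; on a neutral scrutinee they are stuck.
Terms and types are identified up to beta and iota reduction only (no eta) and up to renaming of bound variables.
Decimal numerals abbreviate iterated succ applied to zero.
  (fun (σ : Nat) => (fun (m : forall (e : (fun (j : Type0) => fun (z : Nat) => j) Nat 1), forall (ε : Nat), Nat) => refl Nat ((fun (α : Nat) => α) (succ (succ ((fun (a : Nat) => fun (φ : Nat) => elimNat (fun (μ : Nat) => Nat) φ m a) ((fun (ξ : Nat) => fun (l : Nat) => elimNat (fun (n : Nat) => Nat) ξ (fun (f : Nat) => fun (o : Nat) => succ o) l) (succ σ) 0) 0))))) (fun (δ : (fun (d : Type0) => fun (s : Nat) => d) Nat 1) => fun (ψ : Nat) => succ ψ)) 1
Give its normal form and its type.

resulting normal form:
  refl Nat 4
type:
  Eq Nat 4 4
observation: contracting a beta-redex first, the term normalizes in 17 steps.


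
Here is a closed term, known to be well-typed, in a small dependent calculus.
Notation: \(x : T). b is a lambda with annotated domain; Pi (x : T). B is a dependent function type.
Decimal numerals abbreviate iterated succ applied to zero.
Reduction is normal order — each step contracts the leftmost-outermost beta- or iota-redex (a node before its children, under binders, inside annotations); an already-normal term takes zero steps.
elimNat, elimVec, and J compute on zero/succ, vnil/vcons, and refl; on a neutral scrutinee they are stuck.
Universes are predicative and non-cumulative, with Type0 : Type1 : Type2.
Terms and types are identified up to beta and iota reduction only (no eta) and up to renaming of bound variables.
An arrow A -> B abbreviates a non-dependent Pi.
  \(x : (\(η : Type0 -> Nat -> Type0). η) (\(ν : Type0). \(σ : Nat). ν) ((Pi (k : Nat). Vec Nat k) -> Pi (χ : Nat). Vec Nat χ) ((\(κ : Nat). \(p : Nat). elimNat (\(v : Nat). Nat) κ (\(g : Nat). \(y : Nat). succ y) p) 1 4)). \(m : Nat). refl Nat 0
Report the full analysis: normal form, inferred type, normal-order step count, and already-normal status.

reduced normal form:
  \(x : (Pi (η : Nat). Vec Nat η) -> Pi (ν : Nat). Vec Nat ν). \(σ : Nat). refl Nat 0
type:
  ((Pi (x : Nat). Vec Nat x) -> Pi (η : Nat). Vec Nat η) -> Nat -> Eq Nat 0 0
reduction steps (normal order): 3
started in normal form: no
first contracted redex: a beta-redex


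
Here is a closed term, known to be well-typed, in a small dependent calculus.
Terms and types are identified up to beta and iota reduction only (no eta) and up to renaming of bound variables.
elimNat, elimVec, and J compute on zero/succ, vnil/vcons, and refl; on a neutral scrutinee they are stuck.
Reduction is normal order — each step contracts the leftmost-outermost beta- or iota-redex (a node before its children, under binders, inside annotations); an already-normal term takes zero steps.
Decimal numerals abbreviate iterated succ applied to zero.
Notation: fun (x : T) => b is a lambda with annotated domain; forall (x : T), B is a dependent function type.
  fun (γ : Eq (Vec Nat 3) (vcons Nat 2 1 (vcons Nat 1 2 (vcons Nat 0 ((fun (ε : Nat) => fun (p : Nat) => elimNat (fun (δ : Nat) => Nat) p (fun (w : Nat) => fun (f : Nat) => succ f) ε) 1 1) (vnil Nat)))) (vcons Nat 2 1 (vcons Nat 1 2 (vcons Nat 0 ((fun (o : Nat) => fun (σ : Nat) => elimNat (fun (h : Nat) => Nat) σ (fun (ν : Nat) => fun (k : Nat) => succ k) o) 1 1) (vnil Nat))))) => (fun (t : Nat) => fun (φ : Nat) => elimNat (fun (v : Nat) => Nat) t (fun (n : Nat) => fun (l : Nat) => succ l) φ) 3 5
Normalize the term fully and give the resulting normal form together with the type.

normal form:
  fun (γ : Eq (Vec Nat 3) (vcons Nat 2 1 (vcons Nat 1 2 (vcons Nat 0 2 (vnil Nat)))) (vcons Nat 2 1 (vcons Nat 1 2 (vcons Nat 0 2 (vnil Nat))))) => 8
the term's type:
  forall (γ : Eq (Vec Nat 3) (vcons Nat 2 1 (vcons Nat 1 2 (vcons Nat 0 2 (vnil Nat)))) (vcons Nat 2 1 (vcons Nat 1 2 (vcons Nat 0 2 (vnil Nat))))), Nat


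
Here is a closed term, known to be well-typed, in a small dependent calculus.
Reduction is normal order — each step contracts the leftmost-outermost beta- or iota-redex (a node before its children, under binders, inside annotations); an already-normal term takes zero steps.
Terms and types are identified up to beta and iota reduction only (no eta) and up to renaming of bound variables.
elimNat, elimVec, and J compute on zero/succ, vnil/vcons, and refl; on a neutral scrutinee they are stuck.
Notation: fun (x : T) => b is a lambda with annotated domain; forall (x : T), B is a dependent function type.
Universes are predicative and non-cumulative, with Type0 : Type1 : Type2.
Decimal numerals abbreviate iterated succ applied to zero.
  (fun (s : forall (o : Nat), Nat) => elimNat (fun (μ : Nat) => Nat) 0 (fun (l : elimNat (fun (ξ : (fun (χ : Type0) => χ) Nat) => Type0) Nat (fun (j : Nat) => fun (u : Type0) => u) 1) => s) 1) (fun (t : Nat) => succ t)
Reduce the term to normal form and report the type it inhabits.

normal form:
  1
type:
  Nat


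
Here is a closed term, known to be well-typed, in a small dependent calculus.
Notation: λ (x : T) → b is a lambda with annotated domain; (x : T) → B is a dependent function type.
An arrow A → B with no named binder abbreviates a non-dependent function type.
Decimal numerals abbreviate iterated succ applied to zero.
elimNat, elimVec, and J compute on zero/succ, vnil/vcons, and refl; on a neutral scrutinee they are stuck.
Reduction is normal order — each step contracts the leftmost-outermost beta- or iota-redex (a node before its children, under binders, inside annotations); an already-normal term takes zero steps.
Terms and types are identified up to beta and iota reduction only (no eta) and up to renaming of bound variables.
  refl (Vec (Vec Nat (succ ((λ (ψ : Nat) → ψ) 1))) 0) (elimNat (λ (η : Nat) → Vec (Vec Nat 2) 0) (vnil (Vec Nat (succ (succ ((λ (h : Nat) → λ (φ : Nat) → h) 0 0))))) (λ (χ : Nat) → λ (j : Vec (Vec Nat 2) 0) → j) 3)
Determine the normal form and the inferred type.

resulting normal form:
  refl (Vec (Vec Nat 2) 0) (vnil (Vec Nat 2))
type:
  Eq (Vec (Vec Nat 2) 0) (vnil (Vec Nat 2)) (vnil (Vec Nat 2))


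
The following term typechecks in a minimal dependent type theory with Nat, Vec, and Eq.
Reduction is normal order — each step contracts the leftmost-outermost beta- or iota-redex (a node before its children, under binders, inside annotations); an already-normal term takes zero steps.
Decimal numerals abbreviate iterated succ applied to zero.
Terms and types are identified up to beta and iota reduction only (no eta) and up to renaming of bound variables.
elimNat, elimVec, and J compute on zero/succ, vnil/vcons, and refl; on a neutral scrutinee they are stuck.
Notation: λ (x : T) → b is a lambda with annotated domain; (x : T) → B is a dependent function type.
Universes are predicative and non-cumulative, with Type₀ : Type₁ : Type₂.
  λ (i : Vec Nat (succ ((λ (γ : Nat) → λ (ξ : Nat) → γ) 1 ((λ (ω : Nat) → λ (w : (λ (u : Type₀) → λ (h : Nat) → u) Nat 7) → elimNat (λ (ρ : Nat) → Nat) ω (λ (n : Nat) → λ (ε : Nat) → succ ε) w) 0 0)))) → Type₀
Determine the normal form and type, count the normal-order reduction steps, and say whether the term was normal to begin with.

resulting normal form:
  λ (i : Vec Nat 2) → Type₀
type:
  (i : Vec Nat 2) → Type₁
steps to reach normal form (normal order): 2
started in normal form: no
first redex: a beta-redex


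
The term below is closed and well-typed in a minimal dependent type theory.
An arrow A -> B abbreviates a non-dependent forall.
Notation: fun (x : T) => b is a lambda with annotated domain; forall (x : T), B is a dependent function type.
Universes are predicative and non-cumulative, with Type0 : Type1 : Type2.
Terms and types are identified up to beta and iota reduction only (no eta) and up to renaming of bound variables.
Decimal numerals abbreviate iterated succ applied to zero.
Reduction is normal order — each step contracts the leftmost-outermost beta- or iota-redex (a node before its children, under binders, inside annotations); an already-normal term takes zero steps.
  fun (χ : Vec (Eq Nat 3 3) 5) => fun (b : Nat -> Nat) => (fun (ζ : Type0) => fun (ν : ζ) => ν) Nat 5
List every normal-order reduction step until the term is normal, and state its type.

normal-order reduction:
  fun (χ : Vec (Eq Nat 3 3) 5) => fun (b : Nat -> Nat) => (fun (ζ : Type0) => fun (ν : ζ) => ν) Nat 5
  ~> fun (χ : Vec (Eq Nat 3 3) 5) => fun (b : Nat -> Nat) => (fun (ζ : Nat) => ζ) 5
  ~> fun (χ : Vec (Eq Nat 3 3) 5) => fun (b : Nat -> Nat) => 5
type:
  Vec (Eq Nat 3 3) 5 -> (Nat -> Nat) -> Nat


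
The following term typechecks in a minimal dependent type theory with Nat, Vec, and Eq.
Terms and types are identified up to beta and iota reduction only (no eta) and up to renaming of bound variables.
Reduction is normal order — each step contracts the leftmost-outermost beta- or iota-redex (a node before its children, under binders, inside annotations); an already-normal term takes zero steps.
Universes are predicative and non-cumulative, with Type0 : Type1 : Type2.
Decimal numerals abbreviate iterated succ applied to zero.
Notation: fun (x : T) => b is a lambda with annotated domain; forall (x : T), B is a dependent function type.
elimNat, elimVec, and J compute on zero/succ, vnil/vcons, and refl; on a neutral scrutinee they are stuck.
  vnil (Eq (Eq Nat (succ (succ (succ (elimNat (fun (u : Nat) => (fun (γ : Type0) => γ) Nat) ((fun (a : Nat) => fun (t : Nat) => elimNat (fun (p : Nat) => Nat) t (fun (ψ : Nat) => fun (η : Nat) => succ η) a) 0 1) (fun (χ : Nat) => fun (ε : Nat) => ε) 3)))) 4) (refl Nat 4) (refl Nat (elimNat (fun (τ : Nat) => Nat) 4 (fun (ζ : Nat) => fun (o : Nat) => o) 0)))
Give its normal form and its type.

resulting normal form:
  vnil (Eq (Eq Nat 4 4) (refl Nat 4) (refl Nat 4))
type:
  Vec (Eq (Eq Nat 4 4) (refl Nat 4) (refl Nat 4)) 0
observation: the term reaches its normal form after 14 normal-order steps.


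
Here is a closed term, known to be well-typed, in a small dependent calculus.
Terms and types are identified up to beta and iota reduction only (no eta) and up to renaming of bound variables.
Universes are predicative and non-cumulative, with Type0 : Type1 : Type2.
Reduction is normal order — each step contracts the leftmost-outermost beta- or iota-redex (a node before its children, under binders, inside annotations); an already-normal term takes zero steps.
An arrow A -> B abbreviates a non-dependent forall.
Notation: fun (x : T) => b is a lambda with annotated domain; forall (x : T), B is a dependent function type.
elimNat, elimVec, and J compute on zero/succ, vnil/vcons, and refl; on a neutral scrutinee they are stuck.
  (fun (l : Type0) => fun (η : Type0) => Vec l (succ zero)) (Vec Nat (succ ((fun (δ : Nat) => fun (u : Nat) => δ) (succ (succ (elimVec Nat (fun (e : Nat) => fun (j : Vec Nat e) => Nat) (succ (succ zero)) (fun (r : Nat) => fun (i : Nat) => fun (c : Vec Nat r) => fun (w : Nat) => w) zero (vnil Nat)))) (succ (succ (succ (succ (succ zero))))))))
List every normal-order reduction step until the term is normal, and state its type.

reduction (normal order):
  (fun (l : Type0) => fun (η : Type0) => Vec l (succ zero)) (Vec Nat (succ ((fun (δ : Nat) => fun (u : Nat) => δ) (succ (succ (elimVec Nat (fun (e : Nat) => fun (j : Vec Nat e) => Nat) (succ (succ zero)) (fun (r : Nat) => fun (i : Nat) => fun (c : Vec Nat r) => fun (w : Nat) => w) zero (vnil Nat)))) (succ (succ (succ (succ (succ zero))))))))
  ~> fun (l : Type0) => Vec (Vec Nat (succ ((fun (η : Nat) => fun (δ : Nat) => η) (succ (succ (elimVec Nat (fun (u : Nat) => fun (e : Vec Nat u) => Nat) (succ (succ zero)) (fun (j : Nat) => fun (r : Nat) => fun (i : Vec Nat j) => fun (c : Nat) => c) zero (vnil Nat)))) (succ (succ (succ (succ (succ zero)))))))) (succ zero)
  ~> fun (l : Type0) => Vec (Vec Nat (succ ((fun (η : Nat) => succ (succ (elimVec Nat (fun (δ : Nat) => fun (u : Vec Nat δ) => Nat) (succ (succ zero)) (fun (e : Nat) => fun (j : Nat) => fun (r : Vec Nat e) => fun (i : Nat) => i) zero (vnil Nat)))) (succ (succ (succ (succ (succ zero)))))))) (succ zero)
  ~> fun (l : Type0) => Vec (Vec Nat (succ (succ (succ (elimVec Nat (fun (η : Nat) => fun (δ : Vec Nat η) => Nat) (succ (succ zero)) (fun (u : Nat) => fun (e : Nat) => fun (j : Vec Nat u) => fun (r : Nat) => r) zero (vnil Nat)))))) (succ zero)
  ~> fun (l : Type0) => Vec (Vec Nat (succ (succ (succ (succ (succ zero)))))) (succ zero)
the term's type:
  Type0 -> Type0


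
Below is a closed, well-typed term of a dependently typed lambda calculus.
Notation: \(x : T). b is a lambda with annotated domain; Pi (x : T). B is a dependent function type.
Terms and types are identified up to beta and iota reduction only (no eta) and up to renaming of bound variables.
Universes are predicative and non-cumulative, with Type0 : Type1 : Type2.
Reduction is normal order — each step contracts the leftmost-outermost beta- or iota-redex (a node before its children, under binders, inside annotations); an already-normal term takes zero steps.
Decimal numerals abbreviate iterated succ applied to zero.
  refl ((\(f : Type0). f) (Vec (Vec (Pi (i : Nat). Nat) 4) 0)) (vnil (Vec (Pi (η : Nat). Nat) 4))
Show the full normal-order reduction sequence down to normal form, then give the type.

normal-order reduction:
  refl ((\(f : Type0). f) (Vec (Vec (Pi (i : Nat). Nat) 4) 0)) (vnil (Vec (Pi (η : Nat). Nat) 4))
  ~> refl (Vec (Vec (Pi (f : Nat). Nat) 4) 0) (vnil (Vec (Pi (i : Nat). Nat) 4))
type:
  Eq (Vec (Vec (Pi (f : Nat). Nat) 4) 0) (vnil (Vec (Pi (i : Nat). Nat) 4)) (vnil (Vec (Pi (η : Nat). Nat) 4))


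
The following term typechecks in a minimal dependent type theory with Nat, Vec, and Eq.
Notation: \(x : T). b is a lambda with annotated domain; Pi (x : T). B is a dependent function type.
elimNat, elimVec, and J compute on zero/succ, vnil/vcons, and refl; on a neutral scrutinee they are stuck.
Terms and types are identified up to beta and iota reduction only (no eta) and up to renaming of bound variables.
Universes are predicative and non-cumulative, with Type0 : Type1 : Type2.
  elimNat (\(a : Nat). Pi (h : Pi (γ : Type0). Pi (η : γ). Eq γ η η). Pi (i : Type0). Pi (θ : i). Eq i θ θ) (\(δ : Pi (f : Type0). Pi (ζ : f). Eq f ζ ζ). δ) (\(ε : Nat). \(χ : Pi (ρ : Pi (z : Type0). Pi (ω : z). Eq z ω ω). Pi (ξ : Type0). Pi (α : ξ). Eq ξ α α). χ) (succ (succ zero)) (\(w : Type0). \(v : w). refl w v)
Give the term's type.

the term's type:
  Pi (a : Type0). Pi (h : a). Eq a h h


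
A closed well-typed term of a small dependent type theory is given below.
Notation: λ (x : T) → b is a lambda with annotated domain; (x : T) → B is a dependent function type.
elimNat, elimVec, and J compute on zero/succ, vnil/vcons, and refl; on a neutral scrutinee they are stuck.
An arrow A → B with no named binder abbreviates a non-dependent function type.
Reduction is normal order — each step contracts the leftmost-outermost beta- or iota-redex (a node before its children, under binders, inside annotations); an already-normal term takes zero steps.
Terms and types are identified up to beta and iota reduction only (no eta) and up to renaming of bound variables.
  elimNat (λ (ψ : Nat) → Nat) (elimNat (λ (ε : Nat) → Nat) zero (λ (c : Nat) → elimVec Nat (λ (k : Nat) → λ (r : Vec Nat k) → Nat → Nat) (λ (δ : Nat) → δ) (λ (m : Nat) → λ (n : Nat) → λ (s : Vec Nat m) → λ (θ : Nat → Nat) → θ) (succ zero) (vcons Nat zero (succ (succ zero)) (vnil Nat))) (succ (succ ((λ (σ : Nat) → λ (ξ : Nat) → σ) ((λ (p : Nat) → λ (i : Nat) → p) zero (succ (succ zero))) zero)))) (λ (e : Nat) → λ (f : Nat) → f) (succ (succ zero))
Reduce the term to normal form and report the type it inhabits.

reduced normal form:
  zero
the term's type:
  Nat


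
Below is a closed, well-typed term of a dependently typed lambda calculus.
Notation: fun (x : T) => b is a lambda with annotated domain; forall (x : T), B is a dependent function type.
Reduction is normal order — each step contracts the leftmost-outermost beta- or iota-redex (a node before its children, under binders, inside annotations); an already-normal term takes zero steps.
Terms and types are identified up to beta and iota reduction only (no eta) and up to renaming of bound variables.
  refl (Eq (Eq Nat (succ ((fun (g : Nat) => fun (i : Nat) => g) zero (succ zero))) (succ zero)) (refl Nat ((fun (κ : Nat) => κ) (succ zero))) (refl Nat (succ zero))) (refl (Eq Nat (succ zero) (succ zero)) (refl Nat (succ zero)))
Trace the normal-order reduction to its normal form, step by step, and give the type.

reduction (normal order):
  refl (Eq (Eq Nat (succ ((fun (g : Nat) => fun (i : Nat) => g) zero (succ zero))) (succ zero)) (refl Nat ((fun (κ : Nat) => κ) (succ zero))) (refl Nat (succ zero))) (refl (Eq Nat (succ zero) (succ zero)) (refl Nat (succ zero)))
  ~> refl (Eq (Eq Nat (succ ((fun (g : Nat) => zero) (succ zero))) (succ zero)) (refl Nat ((fun (i : Nat) => i) (succ zero))) (refl Nat (succ zero))) (refl (Eq Nat (succ zero) (succ zero)) (refl Nat (succ zero)))
  ~> refl (Eq (Eq Nat (succ zero) (succ zero)) (refl Nat ((fun (g : Nat) => g) (succ zero))) (refl Nat (succ zero))) (refl (Eq Nat (succ zero) (succ zero)) (refl Nat (succ zero)))
  ~> refl (Eq (Eq Nat (succ zero) (succ zero)) (refl Nat (succ zero)) (refl Nat (succ zero))) (refl (Eq Nat (succ zero) (succ zero)) (refl Nat (succ zero)))
inferred type:
  Eq (Eq (Eq Nat (succ zero) (succ zero)) (refl Nat (succ zero)) (refl Nat (succ zero))) (refl (Eq Nat (succ zero) (succ zero)) (refl Nat (succ zero))) (refl (Eq Nat (succ zero) (succ zero)) (refl Nat (succ zero)))


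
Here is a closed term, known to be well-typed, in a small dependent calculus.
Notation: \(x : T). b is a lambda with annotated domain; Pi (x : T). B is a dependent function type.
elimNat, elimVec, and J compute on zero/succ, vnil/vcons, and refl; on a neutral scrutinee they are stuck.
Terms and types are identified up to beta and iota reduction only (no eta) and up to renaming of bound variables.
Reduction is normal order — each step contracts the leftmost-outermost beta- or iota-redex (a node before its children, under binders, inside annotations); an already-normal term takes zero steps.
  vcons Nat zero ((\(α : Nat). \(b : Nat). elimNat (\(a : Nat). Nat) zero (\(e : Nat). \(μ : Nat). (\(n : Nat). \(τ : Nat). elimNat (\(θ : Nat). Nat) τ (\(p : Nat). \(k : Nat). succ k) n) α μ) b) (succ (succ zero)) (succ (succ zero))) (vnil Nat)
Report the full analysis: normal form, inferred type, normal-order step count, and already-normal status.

normal form:
  vcons Nat zero (succ (succ (succ (succ zero)))) (vnil Nat)
inferred type:
  Vec Nat (succ zero)
normal-order step count: 27
started in normal form: no
first contracted redex: a beta-redex


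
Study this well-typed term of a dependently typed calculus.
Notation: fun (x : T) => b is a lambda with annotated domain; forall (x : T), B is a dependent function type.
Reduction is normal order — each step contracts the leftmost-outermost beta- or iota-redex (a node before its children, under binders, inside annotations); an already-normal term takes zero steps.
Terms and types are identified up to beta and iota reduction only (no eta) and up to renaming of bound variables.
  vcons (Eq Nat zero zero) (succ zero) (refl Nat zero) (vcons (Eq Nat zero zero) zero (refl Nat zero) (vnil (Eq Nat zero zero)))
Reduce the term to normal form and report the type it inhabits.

reduced normal form:
  vcons (Eq Nat zero zero) (succ zero) (refl Nat zero) (vcons (Eq Nat zero zero) zero (refl Nat zero) (vnil (Eq Nat zero zero)))
inferred type:
  Vec (Eq Nat zero zero) (succ (succ zero))
observation: the term is already in normal form.


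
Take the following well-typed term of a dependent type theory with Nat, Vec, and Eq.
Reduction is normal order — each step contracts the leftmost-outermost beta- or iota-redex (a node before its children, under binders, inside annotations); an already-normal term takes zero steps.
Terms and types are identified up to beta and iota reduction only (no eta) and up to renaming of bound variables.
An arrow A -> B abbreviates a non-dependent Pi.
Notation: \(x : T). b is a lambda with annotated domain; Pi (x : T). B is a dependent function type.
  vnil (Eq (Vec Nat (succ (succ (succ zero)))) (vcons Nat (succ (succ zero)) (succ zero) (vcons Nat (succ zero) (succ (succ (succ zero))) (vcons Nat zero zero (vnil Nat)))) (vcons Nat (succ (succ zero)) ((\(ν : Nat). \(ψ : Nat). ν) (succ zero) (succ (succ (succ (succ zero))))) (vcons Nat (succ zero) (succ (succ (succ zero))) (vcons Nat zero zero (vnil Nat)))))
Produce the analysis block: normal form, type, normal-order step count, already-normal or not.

resulting normal form:
  vnil (Eq (Vec Nat (succ (succ (succ zero)))) (vcons Nat (succ (succ zero)) (succ zero) (vcons Nat (succ zero) (succ (succ (succ zero))) (vcons Nat zero zero (vnil Nat)))) (vcons Nat (succ (succ zero)) (succ zero) (vcons Nat (succ zero) (succ (succ (succ zero))) (vcons Nat zero zero (vnil Nat)))))
type:
  Vec (Eq (Vec Nat (succ (succ (succ zero)))) (vcons Nat (succ (succ zero)) (succ zero) (vcons Nat (succ zero) (succ (succ (succ zero))) (vcons Nat zero zero (vnil Nat)))) (vcons Nat (succ (succ zero)) (succ zero) (vcons Nat (succ zero) (succ (succ (succ zero))) (vcons Nat zero zero (vnil Nat))))) zero
reduction steps (normal order): 2
term was already normal: no
first contracted redex: a beta-redex


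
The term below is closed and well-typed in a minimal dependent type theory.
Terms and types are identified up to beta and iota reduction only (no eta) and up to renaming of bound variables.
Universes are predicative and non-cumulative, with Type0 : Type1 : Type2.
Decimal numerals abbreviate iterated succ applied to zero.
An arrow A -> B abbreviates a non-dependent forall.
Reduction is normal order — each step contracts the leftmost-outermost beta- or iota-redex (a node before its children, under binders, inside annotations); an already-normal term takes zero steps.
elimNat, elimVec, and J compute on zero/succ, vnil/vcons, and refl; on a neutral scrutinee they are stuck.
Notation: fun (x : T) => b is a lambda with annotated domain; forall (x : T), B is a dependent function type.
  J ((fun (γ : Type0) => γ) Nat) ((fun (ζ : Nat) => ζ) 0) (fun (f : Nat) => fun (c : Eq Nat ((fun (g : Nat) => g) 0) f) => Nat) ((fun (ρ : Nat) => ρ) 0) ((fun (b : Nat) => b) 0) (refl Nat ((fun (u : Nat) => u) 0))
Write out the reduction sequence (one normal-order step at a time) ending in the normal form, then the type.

reduction (normal order):
  J ((fun (γ : Type0) => γ) Nat) ((fun (ζ : Nat) => ζ) 0) (fun (f : Nat) => fun (c : Eq Nat ((fun (g : Nat) => g) 0) f) => Nat) ((fun (ρ : Nat) => ρ) 0) ((fun (b : Nat) => b) 0) (refl Nat ((fun (u : Nat) => u) 0))
  ~> (fun (γ : Nat) => γ) 0
  ~> 0
type:
  Nat


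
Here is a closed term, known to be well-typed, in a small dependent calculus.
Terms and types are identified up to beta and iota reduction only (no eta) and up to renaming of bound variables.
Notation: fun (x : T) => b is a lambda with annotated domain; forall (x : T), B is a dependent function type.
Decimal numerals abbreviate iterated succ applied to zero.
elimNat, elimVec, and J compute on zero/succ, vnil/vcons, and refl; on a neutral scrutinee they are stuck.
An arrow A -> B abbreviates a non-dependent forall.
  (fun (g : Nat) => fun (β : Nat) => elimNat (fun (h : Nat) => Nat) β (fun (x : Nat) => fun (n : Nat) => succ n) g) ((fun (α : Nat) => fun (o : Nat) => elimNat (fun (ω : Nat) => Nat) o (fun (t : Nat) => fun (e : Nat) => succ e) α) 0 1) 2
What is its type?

the term's type:
  Nat


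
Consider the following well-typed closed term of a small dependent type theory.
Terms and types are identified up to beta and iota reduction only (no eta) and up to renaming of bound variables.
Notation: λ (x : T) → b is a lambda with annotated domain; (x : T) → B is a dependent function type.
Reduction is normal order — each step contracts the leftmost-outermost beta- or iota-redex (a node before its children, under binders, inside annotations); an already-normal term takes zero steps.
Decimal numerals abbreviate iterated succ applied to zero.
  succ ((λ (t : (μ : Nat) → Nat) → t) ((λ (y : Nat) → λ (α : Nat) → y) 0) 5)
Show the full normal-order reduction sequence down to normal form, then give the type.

normal-order reduction:
  succ ((λ (t : (μ : Nat) → Nat) → t) ((λ (y : Nat) → λ (α : Nat) → y) 0) 5)
  ~> succ ((λ (t : Nat) → λ (μ : Nat) → t) 0 5)
  ~> succ ((λ (t : Nat) → 0) 5)
  ~> 1
inferred type:
  Nat


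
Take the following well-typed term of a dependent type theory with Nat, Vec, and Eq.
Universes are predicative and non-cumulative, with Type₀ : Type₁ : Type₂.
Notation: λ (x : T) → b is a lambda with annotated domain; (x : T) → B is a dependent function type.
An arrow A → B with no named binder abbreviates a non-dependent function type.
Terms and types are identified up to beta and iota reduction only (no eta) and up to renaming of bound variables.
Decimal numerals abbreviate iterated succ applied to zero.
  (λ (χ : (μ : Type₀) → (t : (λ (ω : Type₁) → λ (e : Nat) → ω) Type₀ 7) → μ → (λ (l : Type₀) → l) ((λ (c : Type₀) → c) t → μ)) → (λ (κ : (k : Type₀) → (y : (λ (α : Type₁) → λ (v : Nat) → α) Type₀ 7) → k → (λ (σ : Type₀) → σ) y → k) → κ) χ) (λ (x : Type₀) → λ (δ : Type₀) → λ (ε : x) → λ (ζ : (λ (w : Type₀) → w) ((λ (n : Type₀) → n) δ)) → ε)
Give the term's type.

inferred type:
  (χ : Type₀) → (μ : Type₀) → χ → μ → χ


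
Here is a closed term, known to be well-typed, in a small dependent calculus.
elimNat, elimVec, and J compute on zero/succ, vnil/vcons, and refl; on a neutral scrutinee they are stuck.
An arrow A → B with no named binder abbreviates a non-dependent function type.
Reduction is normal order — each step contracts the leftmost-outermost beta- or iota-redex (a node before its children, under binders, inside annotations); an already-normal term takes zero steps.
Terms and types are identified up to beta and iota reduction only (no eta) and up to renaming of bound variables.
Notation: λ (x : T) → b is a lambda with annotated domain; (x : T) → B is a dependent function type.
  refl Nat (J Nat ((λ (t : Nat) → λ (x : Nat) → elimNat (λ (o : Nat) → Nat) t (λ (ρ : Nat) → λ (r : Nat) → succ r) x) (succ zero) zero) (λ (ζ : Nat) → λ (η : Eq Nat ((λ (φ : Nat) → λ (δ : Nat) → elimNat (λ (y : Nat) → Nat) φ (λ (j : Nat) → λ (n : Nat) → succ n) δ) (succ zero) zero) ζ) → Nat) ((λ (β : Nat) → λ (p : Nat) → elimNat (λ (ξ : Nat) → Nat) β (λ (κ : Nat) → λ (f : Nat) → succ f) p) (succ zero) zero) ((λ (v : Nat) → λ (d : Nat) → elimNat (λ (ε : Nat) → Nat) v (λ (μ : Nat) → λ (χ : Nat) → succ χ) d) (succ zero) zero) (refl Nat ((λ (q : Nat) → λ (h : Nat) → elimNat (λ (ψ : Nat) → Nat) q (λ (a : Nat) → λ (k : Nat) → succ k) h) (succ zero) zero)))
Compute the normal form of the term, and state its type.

reduced normal form:
  refl Nat (succ zero)
the term's type:
  Eq Nat (succ zero) (succ zero)
observation: 4 normal-order steps separate the term from its normal form.


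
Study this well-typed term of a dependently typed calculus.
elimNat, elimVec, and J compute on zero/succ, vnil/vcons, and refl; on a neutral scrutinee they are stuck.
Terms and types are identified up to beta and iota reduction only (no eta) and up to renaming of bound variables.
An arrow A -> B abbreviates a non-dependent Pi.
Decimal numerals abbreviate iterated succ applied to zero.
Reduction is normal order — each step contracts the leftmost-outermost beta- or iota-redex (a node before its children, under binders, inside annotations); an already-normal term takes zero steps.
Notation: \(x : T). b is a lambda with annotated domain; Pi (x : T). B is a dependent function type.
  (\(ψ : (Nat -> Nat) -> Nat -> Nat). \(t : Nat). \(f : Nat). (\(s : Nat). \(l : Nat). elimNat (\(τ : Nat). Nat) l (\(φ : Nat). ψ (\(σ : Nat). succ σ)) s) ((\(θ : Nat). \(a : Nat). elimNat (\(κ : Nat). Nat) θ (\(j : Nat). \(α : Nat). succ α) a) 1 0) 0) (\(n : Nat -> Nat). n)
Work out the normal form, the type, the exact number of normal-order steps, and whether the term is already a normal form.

reduced normal form:
  \(ψ : Nat). \(t : Nat). 1
type:
  Nat -> Nat -> Nat
normal-order step count: 11
started in normal form: no
first contracted redex: a beta-redex


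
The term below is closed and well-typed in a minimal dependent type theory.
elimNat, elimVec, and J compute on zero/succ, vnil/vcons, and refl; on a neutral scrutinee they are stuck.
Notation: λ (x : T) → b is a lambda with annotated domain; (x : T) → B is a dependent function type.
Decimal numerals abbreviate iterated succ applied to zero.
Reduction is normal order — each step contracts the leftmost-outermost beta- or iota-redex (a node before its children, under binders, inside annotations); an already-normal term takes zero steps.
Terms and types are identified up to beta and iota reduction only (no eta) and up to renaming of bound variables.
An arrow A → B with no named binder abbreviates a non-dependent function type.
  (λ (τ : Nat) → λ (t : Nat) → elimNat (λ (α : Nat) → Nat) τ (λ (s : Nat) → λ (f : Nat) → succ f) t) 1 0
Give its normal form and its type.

reduced normal form:
  1
the term's type:
  Nat
observation: contracting a beta-redex first, the term normalizes in 3 steps.


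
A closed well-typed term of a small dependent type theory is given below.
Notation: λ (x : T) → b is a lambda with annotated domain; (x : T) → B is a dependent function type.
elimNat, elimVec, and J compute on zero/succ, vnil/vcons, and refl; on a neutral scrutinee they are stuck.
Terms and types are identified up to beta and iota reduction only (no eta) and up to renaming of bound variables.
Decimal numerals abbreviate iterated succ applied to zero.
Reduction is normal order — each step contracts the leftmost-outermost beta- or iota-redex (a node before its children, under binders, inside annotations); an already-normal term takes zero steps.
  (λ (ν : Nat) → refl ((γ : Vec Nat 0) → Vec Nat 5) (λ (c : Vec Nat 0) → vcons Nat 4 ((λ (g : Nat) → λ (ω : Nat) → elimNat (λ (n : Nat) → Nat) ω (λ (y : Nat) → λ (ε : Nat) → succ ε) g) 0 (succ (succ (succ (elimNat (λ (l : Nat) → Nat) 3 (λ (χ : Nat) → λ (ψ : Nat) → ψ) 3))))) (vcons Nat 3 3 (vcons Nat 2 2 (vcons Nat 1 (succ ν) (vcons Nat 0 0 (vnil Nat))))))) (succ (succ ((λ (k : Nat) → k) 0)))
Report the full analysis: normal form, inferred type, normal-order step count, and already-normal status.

resulting normal form:
  refl ((ν : Vec Nat 0) → Vec Nat 5) (λ (γ : Vec Nat 0) → vcons Nat 4 6 (vcons Nat 3 3 (vcons Nat 2 2 (vcons Nat 1 3 (vcons Nat 0 0 (vnil Nat))))))
the term's type:
  Eq ((ν : Vec Nat 0) → Vec Nat 5) (λ (γ : Vec Nat 0) → vcons Nat 4 6 (vcons Nat 3 3 (vcons Nat 2 2 (vcons Nat 1 3 (vcons Nat 0 0 (vnil Nat)))))) (λ (c : Vec Nat 0) → vcons Nat 4 6 (vcons Nat 3 3 (vcons Nat 2 2 (vcons Nat 1 3 (vcons Nat 0 0 (vnil Nat))))))
normal-order step count: 15
already normal: no
first redex: a beta-redex


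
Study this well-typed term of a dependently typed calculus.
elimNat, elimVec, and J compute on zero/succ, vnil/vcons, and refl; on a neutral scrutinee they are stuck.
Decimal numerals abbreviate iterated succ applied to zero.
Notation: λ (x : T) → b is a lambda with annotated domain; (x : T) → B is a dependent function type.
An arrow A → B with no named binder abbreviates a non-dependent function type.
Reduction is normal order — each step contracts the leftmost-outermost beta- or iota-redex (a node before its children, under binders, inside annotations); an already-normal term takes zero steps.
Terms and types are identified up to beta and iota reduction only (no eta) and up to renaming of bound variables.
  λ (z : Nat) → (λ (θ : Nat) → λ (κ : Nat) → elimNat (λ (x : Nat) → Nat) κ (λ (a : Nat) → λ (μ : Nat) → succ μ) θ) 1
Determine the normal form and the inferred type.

resulting normal form:
  λ (z : Nat) → λ (θ : Nat) → succ θ
the term's type:
  Nat → Nat → Nat


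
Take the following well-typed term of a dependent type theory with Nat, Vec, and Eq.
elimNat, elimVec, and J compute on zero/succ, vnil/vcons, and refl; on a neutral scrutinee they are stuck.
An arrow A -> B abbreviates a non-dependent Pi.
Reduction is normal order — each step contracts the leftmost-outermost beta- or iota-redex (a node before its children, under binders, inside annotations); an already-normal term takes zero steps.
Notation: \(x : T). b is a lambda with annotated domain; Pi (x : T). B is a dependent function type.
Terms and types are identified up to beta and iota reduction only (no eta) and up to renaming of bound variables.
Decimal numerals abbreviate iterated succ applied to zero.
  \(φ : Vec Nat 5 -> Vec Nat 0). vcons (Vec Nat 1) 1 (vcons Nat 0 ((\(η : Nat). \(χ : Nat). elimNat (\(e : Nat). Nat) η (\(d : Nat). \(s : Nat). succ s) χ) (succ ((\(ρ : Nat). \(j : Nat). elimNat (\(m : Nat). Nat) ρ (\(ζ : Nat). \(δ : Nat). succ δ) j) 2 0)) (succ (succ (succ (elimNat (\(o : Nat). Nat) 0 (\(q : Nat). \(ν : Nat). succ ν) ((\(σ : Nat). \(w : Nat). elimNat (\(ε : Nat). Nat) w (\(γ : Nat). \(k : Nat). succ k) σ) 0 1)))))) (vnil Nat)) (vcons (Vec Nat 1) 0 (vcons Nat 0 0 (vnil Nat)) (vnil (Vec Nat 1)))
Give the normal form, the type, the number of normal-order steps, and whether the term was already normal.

resulting normal form:
  \(φ : Vec Nat 5 -> Vec Nat 0). vcons (Vec Nat 1) 1 (vcons Nat 0 7 (vnil Nat)) (vcons (Vec Nat 1) 0 (vcons Nat 0 0 (vnil Nat)) (vnil (Vec Nat 1)))
inferred type:
  (Vec Nat 5 -> Vec Nat 0) -> Vec (Vec Nat 1) 2
normal-order step count: 25
already normal: no
first redex: a beta-redex


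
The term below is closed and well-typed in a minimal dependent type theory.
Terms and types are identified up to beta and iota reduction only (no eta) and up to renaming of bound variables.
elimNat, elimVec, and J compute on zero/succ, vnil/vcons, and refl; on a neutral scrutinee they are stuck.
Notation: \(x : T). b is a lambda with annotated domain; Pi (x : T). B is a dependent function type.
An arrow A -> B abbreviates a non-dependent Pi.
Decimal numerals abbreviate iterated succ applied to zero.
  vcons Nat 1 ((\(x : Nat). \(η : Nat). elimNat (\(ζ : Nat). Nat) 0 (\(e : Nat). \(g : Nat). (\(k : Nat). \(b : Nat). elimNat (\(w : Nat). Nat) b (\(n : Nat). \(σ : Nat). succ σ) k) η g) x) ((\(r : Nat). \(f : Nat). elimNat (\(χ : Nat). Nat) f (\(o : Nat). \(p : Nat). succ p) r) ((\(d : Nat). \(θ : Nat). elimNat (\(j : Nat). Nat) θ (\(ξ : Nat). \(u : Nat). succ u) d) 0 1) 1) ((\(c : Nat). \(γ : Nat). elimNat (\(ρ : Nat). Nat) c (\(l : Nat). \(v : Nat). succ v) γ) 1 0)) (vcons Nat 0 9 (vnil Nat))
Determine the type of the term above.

inferred type:
  Vec Nat 2


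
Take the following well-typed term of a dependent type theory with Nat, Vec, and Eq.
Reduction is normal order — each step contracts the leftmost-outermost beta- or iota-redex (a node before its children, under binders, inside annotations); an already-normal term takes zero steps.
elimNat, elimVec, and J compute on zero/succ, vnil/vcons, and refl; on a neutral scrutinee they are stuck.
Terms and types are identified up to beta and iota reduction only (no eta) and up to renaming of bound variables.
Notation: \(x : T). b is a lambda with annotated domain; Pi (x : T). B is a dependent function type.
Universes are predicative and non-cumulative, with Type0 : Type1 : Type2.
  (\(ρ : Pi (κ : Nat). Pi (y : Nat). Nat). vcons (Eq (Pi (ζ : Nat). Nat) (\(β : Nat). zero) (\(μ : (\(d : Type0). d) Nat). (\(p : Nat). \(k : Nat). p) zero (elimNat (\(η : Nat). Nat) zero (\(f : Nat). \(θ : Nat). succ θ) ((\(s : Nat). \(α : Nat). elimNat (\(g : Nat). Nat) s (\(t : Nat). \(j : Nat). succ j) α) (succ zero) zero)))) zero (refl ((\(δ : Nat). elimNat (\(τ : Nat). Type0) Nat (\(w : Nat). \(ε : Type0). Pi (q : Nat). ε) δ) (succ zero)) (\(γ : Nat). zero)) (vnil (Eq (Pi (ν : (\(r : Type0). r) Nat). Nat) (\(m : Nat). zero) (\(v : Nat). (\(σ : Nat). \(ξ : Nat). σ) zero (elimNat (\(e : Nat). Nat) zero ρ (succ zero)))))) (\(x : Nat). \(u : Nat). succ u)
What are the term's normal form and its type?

resulting normal form:
  vcons (Eq (Pi (ρ : Nat). Nat) (\(κ : Nat). zero) (\(y : Nat). zero)) zero (refl (Pi (ζ : Nat). Nat) (\(β : Nat). zero)) (vnil (Eq (Pi (μ : Nat). Nat) (\(d : Nat). zero) (\(p : Nat). zero)))
type:
  Vec (Eq (Pi (ρ : Nat). Nat) (\(κ : Nat). zero) (\(y : Nat). zero)) (succ zero)


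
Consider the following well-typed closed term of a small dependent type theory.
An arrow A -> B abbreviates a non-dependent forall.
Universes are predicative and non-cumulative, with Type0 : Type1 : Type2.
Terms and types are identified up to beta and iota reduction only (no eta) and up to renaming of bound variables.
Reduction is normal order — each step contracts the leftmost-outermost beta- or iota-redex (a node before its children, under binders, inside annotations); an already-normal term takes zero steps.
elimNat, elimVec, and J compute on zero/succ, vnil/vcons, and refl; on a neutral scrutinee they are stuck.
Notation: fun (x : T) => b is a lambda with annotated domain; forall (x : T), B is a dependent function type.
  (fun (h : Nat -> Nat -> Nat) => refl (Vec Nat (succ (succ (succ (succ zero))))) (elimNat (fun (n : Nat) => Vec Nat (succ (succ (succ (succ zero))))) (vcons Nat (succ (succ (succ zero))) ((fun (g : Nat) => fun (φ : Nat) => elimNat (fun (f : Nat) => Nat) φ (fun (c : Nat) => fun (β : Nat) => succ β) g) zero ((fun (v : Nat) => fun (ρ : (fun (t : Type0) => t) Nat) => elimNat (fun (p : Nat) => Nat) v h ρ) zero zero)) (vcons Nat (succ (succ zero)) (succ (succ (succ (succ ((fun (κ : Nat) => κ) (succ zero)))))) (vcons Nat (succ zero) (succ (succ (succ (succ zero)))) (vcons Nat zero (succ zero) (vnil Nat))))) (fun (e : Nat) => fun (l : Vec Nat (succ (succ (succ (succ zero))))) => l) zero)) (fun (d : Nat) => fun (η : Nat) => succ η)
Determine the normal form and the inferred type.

resulting normal form:
  refl (Vec Nat (succ (succ (succ (succ zero))))) (vcons Nat (succ (succ (succ zero))) zero (vcons Nat (succ (succ zero)) (succ (succ (succ (succ (succ zero))))) (vcons Nat (succ zero) (succ (succ (succ (succ zero)))) (vcons Nat zero (succ zero) (vnil Nat)))))
type:
  Eq (Vec Nat (succ (succ (succ (succ zero))))) (vcons Nat (succ (succ (succ zero))) zero (vcons Nat (succ (succ zero)) (succ (succ (succ (succ (succ zero))))) (vcons Nat (succ zero) (succ (succ (succ (succ zero)))) (vcons Nat zero (succ zero) (vnil Nat))))) (vcons Nat (succ (succ (succ zero))) zero (vcons Nat (succ (succ zero)) (succ (succ (succ (succ (succ zero))))) (vcons Nat (succ zero) (succ (succ (succ (succ zero)))) (vcons Nat zero (succ zero) (vnil Nat)))))
observation: reduction starts at a beta-redex, and 9 normal-order steps reach the normal form.
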